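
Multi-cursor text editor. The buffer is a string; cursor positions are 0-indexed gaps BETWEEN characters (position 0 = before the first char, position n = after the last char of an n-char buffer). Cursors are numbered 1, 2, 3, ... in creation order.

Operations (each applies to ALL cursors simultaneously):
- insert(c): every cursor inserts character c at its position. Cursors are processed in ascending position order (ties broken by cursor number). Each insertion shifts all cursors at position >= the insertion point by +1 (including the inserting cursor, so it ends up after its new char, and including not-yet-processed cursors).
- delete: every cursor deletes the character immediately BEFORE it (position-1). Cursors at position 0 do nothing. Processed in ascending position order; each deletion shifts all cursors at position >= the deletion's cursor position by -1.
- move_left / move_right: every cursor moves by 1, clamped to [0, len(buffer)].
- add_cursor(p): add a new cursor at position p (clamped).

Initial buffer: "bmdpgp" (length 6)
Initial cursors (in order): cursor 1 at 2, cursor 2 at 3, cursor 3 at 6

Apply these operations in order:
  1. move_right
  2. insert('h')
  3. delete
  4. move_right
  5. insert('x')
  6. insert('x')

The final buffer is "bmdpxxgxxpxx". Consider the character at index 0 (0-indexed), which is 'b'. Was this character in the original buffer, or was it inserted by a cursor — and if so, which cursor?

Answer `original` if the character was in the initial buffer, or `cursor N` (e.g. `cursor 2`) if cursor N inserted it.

Answer: original

Derivation:
After op 1 (move_right): buffer="bmdpgp" (len 6), cursors c1@3 c2@4 c3@6, authorship ......
After op 2 (insert('h')): buffer="bmdhphgph" (len 9), cursors c1@4 c2@6 c3@9, authorship ...1.2..3
After op 3 (delete): buffer="bmdpgp" (len 6), cursors c1@3 c2@4 c3@6, authorship ......
After op 4 (move_right): buffer="bmdpgp" (len 6), cursors c1@4 c2@5 c3@6, authorship ......
After op 5 (insert('x')): buffer="bmdpxgxpx" (len 9), cursors c1@5 c2@7 c3@9, authorship ....1.2.3
After op 6 (insert('x')): buffer="bmdpxxgxxpxx" (len 12), cursors c1@6 c2@9 c3@12, authorship ....11.22.33
Authorship (.=original, N=cursor N): . . . . 1 1 . 2 2 . 3 3
Index 0: author = original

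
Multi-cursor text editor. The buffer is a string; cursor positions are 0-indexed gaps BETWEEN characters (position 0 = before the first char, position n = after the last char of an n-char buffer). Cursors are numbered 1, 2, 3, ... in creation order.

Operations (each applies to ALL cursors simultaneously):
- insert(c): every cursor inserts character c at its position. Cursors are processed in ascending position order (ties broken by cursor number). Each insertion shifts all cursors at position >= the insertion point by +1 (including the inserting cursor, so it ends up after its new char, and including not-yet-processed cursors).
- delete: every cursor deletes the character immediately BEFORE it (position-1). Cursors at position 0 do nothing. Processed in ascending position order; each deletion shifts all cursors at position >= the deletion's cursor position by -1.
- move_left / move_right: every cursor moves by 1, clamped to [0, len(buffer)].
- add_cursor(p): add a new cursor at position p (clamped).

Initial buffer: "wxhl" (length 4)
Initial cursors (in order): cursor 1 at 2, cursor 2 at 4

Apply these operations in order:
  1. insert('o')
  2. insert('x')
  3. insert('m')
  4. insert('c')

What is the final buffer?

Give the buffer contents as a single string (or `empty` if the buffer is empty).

Answer: wxoxmchloxmc

Derivation:
After op 1 (insert('o')): buffer="wxohlo" (len 6), cursors c1@3 c2@6, authorship ..1..2
After op 2 (insert('x')): buffer="wxoxhlox" (len 8), cursors c1@4 c2@8, authorship ..11..22
After op 3 (insert('m')): buffer="wxoxmhloxm" (len 10), cursors c1@5 c2@10, authorship ..111..222
After op 4 (insert('c')): buffer="wxoxmchloxmc" (len 12), cursors c1@6 c2@12, authorship ..1111..2222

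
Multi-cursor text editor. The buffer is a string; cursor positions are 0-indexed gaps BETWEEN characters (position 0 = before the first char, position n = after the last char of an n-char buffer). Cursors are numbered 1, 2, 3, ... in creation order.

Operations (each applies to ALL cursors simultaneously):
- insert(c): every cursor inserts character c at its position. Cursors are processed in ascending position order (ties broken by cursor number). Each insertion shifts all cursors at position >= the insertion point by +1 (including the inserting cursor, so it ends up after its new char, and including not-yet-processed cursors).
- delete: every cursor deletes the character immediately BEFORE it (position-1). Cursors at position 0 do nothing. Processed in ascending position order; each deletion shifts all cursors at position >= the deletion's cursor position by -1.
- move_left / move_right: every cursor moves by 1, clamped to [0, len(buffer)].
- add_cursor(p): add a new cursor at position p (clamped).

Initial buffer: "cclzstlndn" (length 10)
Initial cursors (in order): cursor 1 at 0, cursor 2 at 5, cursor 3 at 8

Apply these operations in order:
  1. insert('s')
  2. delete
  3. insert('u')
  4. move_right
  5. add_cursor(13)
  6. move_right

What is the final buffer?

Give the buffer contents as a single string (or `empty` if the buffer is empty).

Answer: ucclzsutlnudn

Derivation:
After op 1 (insert('s')): buffer="scclzsstlnsdn" (len 13), cursors c1@1 c2@7 c3@11, authorship 1.....2...3..
After op 2 (delete): buffer="cclzstlndn" (len 10), cursors c1@0 c2@5 c3@8, authorship ..........
After op 3 (insert('u')): buffer="ucclzsutlnudn" (len 13), cursors c1@1 c2@7 c3@11, authorship 1.....2...3..
After op 4 (move_right): buffer="ucclzsutlnudn" (len 13), cursors c1@2 c2@8 c3@12, authorship 1.....2...3..
After op 5 (add_cursor(13)): buffer="ucclzsutlnudn" (len 13), cursors c1@2 c2@8 c3@12 c4@13, authorship 1.....2...3..
After op 6 (move_right): buffer="ucclzsutlnudn" (len 13), cursors c1@3 c2@9 c3@13 c4@13, authorship 1.....2...3..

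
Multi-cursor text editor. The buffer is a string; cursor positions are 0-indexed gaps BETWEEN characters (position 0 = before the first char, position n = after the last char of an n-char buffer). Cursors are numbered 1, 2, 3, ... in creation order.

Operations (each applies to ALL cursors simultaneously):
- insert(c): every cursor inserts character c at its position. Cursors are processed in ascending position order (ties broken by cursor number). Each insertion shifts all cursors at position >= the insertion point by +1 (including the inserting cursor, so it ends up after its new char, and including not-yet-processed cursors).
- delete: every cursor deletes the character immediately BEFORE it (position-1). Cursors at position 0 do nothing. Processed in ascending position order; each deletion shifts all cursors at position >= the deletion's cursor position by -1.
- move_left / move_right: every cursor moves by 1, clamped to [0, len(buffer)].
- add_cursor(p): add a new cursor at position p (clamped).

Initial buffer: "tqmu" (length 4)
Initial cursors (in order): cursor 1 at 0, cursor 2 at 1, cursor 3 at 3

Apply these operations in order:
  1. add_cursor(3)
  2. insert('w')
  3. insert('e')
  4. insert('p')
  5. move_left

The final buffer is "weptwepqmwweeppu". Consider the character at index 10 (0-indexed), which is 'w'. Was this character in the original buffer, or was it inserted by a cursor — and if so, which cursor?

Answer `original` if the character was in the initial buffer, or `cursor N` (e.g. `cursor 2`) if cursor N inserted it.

After op 1 (add_cursor(3)): buffer="tqmu" (len 4), cursors c1@0 c2@1 c3@3 c4@3, authorship ....
After op 2 (insert('w')): buffer="wtwqmwwu" (len 8), cursors c1@1 c2@3 c3@7 c4@7, authorship 1.2..34.
After op 3 (insert('e')): buffer="wetweqmwweeu" (len 12), cursors c1@2 c2@5 c3@11 c4@11, authorship 11.22..3434.
After op 4 (insert('p')): buffer="weptwepqmwweeppu" (len 16), cursors c1@3 c2@7 c3@15 c4@15, authorship 111.222..343434.
After op 5 (move_left): buffer="weptwepqmwweeppu" (len 16), cursors c1@2 c2@6 c3@14 c4@14, authorship 111.222..343434.
Authorship (.=original, N=cursor N): 1 1 1 . 2 2 2 . . 3 4 3 4 3 4 .
Index 10: author = 4

Answer: cursor 4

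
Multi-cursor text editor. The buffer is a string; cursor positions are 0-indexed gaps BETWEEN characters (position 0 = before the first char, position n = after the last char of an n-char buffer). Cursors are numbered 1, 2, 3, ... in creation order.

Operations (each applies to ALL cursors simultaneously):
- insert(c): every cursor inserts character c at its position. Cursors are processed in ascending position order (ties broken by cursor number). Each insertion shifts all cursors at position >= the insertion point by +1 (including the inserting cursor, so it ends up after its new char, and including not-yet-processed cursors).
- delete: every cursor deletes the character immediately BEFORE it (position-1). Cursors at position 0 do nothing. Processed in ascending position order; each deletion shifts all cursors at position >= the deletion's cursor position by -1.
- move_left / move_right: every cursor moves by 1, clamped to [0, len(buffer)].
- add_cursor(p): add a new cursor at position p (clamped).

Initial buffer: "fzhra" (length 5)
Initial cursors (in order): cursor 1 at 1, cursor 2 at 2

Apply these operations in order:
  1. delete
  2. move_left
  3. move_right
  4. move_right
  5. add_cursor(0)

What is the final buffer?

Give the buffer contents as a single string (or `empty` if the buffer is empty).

Answer: hra

Derivation:
After op 1 (delete): buffer="hra" (len 3), cursors c1@0 c2@0, authorship ...
After op 2 (move_left): buffer="hra" (len 3), cursors c1@0 c2@0, authorship ...
After op 3 (move_right): buffer="hra" (len 3), cursors c1@1 c2@1, authorship ...
After op 4 (move_right): buffer="hra" (len 3), cursors c1@2 c2@2, authorship ...
After op 5 (add_cursor(0)): buffer="hra" (len 3), cursors c3@0 c1@2 c2@2, authorship ...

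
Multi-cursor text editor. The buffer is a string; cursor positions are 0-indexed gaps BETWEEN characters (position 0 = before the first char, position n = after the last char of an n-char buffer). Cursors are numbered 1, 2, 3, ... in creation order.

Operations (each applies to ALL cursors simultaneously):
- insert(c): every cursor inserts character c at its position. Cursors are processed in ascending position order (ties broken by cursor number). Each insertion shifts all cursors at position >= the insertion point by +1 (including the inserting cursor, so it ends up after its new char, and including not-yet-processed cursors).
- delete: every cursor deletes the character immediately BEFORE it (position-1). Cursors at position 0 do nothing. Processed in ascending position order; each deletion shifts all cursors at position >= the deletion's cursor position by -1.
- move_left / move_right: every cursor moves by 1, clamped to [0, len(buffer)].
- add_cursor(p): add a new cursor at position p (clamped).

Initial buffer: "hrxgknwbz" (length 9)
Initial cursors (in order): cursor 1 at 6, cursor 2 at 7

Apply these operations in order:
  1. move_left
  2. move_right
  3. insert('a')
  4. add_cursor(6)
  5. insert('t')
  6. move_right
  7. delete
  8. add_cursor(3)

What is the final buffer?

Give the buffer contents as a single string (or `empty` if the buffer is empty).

Answer: hrxgknttatz

Derivation:
After op 1 (move_left): buffer="hrxgknwbz" (len 9), cursors c1@5 c2@6, authorship .........
After op 2 (move_right): buffer="hrxgknwbz" (len 9), cursors c1@6 c2@7, authorship .........
After op 3 (insert('a')): buffer="hrxgknawabz" (len 11), cursors c1@7 c2@9, authorship ......1.2..
After op 4 (add_cursor(6)): buffer="hrxgknawabz" (len 11), cursors c3@6 c1@7 c2@9, authorship ......1.2..
After op 5 (insert('t')): buffer="hrxgkntatwatbz" (len 14), cursors c3@7 c1@9 c2@12, authorship ......311.22..
After op 6 (move_right): buffer="hrxgkntatwatbz" (len 14), cursors c3@8 c1@10 c2@13, authorship ......311.22..
After op 7 (delete): buffer="hrxgknttatz" (len 11), cursors c3@7 c1@8 c2@10, authorship ......3122.
After op 8 (add_cursor(3)): buffer="hrxgknttatz" (len 11), cursors c4@3 c3@7 c1@8 c2@10, authorship ......3122.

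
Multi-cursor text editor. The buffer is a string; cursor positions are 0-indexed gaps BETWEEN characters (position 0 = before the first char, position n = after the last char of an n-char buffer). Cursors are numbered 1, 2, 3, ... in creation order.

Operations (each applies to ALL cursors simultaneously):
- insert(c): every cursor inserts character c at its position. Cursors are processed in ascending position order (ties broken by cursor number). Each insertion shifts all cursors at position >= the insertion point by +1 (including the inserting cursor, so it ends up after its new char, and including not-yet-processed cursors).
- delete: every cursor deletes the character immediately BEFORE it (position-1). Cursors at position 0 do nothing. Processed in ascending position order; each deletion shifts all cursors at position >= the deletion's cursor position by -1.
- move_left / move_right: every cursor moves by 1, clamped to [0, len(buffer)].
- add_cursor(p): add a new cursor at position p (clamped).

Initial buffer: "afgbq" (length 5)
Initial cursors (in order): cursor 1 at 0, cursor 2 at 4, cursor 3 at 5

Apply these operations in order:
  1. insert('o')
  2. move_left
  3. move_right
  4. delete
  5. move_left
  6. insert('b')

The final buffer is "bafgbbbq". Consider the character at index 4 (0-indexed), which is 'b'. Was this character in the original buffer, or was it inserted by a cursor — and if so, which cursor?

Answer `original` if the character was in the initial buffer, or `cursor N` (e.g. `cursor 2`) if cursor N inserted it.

After op 1 (insert('o')): buffer="oafgboqo" (len 8), cursors c1@1 c2@6 c3@8, authorship 1....2.3
After op 2 (move_left): buffer="oafgboqo" (len 8), cursors c1@0 c2@5 c3@7, authorship 1....2.3
After op 3 (move_right): buffer="oafgboqo" (len 8), cursors c1@1 c2@6 c3@8, authorship 1....2.3
After op 4 (delete): buffer="afgbq" (len 5), cursors c1@0 c2@4 c3@5, authorship .....
After op 5 (move_left): buffer="afgbq" (len 5), cursors c1@0 c2@3 c3@4, authorship .....
After op 6 (insert('b')): buffer="bafgbbbq" (len 8), cursors c1@1 c2@5 c3@7, authorship 1...2.3.
Authorship (.=original, N=cursor N): 1 . . . 2 . 3 .
Index 4: author = 2

Answer: cursor 2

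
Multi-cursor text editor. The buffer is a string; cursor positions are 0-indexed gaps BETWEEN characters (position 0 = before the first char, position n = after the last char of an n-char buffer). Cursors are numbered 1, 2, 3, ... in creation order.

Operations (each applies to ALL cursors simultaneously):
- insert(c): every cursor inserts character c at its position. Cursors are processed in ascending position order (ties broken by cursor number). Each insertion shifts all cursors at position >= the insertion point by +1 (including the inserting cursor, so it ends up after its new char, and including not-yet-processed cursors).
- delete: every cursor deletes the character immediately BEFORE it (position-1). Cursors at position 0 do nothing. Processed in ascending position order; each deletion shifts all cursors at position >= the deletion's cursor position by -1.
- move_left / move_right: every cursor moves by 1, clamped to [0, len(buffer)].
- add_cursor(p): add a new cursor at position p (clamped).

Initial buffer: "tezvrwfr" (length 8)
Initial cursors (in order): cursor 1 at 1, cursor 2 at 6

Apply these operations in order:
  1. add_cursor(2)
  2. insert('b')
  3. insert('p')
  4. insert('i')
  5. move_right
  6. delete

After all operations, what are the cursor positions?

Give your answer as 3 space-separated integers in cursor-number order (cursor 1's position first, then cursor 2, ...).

After op 1 (add_cursor(2)): buffer="tezvrwfr" (len 8), cursors c1@1 c3@2 c2@6, authorship ........
After op 2 (insert('b')): buffer="tbebzvrwbfr" (len 11), cursors c1@2 c3@4 c2@9, authorship .1.3....2..
After op 3 (insert('p')): buffer="tbpebpzvrwbpfr" (len 14), cursors c1@3 c3@6 c2@12, authorship .11.33....22..
After op 4 (insert('i')): buffer="tbpiebpizvrwbpifr" (len 17), cursors c1@4 c3@8 c2@15, authorship .111.333....222..
After op 5 (move_right): buffer="tbpiebpizvrwbpifr" (len 17), cursors c1@5 c3@9 c2@16, authorship .111.333....222..
After op 6 (delete): buffer="tbpibpivrwbpir" (len 14), cursors c1@4 c3@7 c2@13, authorship .111333...222.

Answer: 4 13 7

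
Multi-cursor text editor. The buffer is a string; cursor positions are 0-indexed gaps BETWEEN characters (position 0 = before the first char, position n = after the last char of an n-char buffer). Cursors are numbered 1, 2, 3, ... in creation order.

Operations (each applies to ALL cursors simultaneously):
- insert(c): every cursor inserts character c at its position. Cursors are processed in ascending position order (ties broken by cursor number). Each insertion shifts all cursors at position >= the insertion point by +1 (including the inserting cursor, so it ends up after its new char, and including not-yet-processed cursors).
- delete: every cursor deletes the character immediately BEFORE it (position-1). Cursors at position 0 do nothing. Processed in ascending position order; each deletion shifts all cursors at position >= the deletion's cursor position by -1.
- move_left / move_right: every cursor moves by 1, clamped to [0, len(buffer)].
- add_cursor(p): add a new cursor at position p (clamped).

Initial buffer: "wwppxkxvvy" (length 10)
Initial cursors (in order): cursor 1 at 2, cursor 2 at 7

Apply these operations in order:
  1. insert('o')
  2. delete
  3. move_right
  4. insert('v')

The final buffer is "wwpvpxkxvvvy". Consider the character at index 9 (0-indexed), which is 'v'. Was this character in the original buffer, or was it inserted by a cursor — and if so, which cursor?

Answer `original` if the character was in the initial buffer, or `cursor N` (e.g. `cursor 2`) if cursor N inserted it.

After op 1 (insert('o')): buffer="wwoppxkxovvy" (len 12), cursors c1@3 c2@9, authorship ..1.....2...
After op 2 (delete): buffer="wwppxkxvvy" (len 10), cursors c1@2 c2@7, authorship ..........
After op 3 (move_right): buffer="wwppxkxvvy" (len 10), cursors c1@3 c2@8, authorship ..........
After op 4 (insert('v')): buffer="wwpvpxkxvvvy" (len 12), cursors c1@4 c2@10, authorship ...1.....2..
Authorship (.=original, N=cursor N): . . . 1 . . . . . 2 . .
Index 9: author = 2

Answer: cursor 2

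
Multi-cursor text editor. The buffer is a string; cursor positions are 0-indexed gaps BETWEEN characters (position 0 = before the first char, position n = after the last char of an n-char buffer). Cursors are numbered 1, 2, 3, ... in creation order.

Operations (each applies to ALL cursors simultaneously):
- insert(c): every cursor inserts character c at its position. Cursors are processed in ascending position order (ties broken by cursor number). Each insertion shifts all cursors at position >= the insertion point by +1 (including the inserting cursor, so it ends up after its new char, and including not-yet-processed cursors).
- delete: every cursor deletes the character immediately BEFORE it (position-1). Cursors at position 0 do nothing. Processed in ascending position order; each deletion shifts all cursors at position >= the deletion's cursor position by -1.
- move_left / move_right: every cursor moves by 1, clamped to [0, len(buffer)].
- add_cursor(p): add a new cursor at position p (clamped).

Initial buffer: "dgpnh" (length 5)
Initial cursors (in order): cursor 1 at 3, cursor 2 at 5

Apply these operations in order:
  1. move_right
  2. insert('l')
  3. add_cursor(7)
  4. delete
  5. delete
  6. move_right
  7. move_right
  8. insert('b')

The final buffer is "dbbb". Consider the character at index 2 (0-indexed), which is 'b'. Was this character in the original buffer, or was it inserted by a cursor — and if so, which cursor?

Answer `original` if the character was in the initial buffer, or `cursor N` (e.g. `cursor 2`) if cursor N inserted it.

Answer: cursor 2

Derivation:
After op 1 (move_right): buffer="dgpnh" (len 5), cursors c1@4 c2@5, authorship .....
After op 2 (insert('l')): buffer="dgpnlhl" (len 7), cursors c1@5 c2@7, authorship ....1.2
After op 3 (add_cursor(7)): buffer="dgpnlhl" (len 7), cursors c1@5 c2@7 c3@7, authorship ....1.2
After op 4 (delete): buffer="dgpn" (len 4), cursors c1@4 c2@4 c3@4, authorship ....
After op 5 (delete): buffer="d" (len 1), cursors c1@1 c2@1 c3@1, authorship .
After op 6 (move_right): buffer="d" (len 1), cursors c1@1 c2@1 c3@1, authorship .
After op 7 (move_right): buffer="d" (len 1), cursors c1@1 c2@1 c3@1, authorship .
After op 8 (insert('b')): buffer="dbbb" (len 4), cursors c1@4 c2@4 c3@4, authorship .123
Authorship (.=original, N=cursor N): . 1 2 3
Index 2: author = 2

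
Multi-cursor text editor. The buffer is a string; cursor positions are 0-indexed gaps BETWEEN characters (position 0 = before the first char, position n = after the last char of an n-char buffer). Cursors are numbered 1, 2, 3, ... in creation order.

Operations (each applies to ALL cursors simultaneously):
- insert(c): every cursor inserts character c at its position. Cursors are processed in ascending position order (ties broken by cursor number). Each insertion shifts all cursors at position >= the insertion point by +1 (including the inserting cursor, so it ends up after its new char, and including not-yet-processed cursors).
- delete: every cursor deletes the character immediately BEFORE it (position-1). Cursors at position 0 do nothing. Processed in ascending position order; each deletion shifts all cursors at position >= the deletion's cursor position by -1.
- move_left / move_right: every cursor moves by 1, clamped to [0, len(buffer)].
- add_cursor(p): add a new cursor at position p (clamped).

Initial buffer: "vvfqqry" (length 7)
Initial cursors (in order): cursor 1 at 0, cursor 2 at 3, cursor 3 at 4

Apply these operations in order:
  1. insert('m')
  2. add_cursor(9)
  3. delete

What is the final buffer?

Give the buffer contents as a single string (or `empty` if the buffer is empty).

After op 1 (insert('m')): buffer="mvvfmqmqry" (len 10), cursors c1@1 c2@5 c3@7, authorship 1...2.3...
After op 2 (add_cursor(9)): buffer="mvvfmqmqry" (len 10), cursors c1@1 c2@5 c3@7 c4@9, authorship 1...2.3...
After op 3 (delete): buffer="vvfqqy" (len 6), cursors c1@0 c2@3 c3@4 c4@5, authorship ......

Answer: vvfqqy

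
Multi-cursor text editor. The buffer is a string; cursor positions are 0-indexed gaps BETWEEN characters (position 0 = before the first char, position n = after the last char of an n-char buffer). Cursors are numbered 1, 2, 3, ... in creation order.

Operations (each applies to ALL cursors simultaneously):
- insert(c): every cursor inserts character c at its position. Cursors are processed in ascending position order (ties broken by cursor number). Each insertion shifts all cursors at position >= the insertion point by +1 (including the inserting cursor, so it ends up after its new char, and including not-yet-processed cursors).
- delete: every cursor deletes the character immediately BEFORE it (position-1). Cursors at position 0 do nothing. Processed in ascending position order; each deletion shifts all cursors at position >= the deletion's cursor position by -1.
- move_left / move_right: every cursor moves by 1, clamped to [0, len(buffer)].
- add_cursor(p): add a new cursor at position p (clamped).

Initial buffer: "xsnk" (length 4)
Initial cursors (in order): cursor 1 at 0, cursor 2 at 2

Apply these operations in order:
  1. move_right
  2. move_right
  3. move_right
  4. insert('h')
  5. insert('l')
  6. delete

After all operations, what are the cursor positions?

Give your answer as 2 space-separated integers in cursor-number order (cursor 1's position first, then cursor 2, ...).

Answer: 4 6

Derivation:
After op 1 (move_right): buffer="xsnk" (len 4), cursors c1@1 c2@3, authorship ....
After op 2 (move_right): buffer="xsnk" (len 4), cursors c1@2 c2@4, authorship ....
After op 3 (move_right): buffer="xsnk" (len 4), cursors c1@3 c2@4, authorship ....
After op 4 (insert('h')): buffer="xsnhkh" (len 6), cursors c1@4 c2@6, authorship ...1.2
After op 5 (insert('l')): buffer="xsnhlkhl" (len 8), cursors c1@5 c2@8, authorship ...11.22
After op 6 (delete): buffer="xsnhkh" (len 6), cursors c1@4 c2@6, authorship ...1.2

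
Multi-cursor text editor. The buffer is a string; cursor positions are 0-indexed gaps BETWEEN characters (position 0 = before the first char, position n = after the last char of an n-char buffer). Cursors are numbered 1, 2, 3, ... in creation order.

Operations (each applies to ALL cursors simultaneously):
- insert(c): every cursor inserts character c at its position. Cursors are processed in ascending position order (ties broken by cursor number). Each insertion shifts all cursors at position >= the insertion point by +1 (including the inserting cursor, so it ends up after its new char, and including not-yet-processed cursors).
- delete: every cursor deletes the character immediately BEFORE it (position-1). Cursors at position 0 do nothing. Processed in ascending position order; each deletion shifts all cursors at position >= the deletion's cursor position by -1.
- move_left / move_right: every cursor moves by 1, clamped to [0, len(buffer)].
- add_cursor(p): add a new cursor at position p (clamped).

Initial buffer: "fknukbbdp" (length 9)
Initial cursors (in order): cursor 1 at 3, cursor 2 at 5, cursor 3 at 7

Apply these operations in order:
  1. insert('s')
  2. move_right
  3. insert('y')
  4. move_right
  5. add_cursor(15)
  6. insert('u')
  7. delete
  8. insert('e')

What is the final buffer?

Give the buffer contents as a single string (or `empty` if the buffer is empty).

After op 1 (insert('s')): buffer="fknsuksbbsdp" (len 12), cursors c1@4 c2@7 c3@10, authorship ...1..2..3..
After op 2 (move_right): buffer="fknsuksbbsdp" (len 12), cursors c1@5 c2@8 c3@11, authorship ...1..2..3..
After op 3 (insert('y')): buffer="fknsuyksbybsdyp" (len 15), cursors c1@6 c2@10 c3@14, authorship ...1.1.2.2.3.3.
After op 4 (move_right): buffer="fknsuyksbybsdyp" (len 15), cursors c1@7 c2@11 c3@15, authorship ...1.1.2.2.3.3.
After op 5 (add_cursor(15)): buffer="fknsuyksbybsdyp" (len 15), cursors c1@7 c2@11 c3@15 c4@15, authorship ...1.1.2.2.3.3.
After op 6 (insert('u')): buffer="fknsuykusbybusdypuu" (len 19), cursors c1@8 c2@13 c3@19 c4@19, authorship ...1.1.12.2.23.3.34
After op 7 (delete): buffer="fknsuyksbybsdyp" (len 15), cursors c1@7 c2@11 c3@15 c4@15, authorship ...1.1.2.2.3.3.
After op 8 (insert('e')): buffer="fknsuykesbybesdypee" (len 19), cursors c1@8 c2@13 c3@19 c4@19, authorship ...1.1.12.2.23.3.34

Answer: fknsuykesbybesdypee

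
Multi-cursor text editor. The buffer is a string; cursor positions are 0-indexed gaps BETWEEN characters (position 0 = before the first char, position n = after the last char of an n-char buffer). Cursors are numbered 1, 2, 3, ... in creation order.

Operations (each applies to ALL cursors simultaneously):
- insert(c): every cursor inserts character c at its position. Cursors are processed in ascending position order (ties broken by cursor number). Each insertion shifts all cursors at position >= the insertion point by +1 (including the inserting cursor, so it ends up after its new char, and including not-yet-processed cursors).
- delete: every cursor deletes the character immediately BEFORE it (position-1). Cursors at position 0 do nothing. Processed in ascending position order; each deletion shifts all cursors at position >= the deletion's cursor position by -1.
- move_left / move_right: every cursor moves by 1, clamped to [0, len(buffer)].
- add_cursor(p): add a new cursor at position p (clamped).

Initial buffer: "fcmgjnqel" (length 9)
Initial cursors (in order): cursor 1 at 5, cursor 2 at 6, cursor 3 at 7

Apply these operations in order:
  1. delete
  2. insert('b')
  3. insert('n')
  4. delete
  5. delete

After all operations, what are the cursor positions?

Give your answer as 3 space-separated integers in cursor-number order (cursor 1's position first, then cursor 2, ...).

After op 1 (delete): buffer="fcmgel" (len 6), cursors c1@4 c2@4 c3@4, authorship ......
After op 2 (insert('b')): buffer="fcmgbbbel" (len 9), cursors c1@7 c2@7 c3@7, authorship ....123..
After op 3 (insert('n')): buffer="fcmgbbbnnnel" (len 12), cursors c1@10 c2@10 c3@10, authorship ....123123..
After op 4 (delete): buffer="fcmgbbbel" (len 9), cursors c1@7 c2@7 c3@7, authorship ....123..
After op 5 (delete): buffer="fcmgel" (len 6), cursors c1@4 c2@4 c3@4, authorship ......

Answer: 4 4 4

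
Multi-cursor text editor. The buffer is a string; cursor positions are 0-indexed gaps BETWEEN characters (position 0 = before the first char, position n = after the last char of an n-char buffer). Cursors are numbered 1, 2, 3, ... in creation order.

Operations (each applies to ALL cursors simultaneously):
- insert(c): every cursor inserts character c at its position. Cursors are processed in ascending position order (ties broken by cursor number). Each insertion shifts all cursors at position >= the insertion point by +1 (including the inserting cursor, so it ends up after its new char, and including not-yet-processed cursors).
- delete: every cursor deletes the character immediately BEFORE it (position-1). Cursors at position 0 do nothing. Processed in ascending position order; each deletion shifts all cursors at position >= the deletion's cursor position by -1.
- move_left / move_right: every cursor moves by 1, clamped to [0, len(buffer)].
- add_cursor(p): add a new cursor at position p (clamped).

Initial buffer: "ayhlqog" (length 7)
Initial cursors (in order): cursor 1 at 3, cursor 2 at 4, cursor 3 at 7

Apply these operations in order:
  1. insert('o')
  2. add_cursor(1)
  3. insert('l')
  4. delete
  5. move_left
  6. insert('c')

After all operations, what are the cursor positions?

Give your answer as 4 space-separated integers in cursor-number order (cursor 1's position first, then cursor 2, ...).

Answer: 5 8 13 1

Derivation:
After op 1 (insert('o')): buffer="ayholoqogo" (len 10), cursors c1@4 c2@6 c3@10, authorship ...1.2...3
After op 2 (add_cursor(1)): buffer="ayholoqogo" (len 10), cursors c4@1 c1@4 c2@6 c3@10, authorship ...1.2...3
After op 3 (insert('l')): buffer="alyhollolqogol" (len 14), cursors c4@2 c1@6 c2@9 c3@14, authorship .4..11.22...33
After op 4 (delete): buffer="ayholoqogo" (len 10), cursors c4@1 c1@4 c2@6 c3@10, authorship ...1.2...3
After op 5 (move_left): buffer="ayholoqogo" (len 10), cursors c4@0 c1@3 c2@5 c3@9, authorship ...1.2...3
After op 6 (insert('c')): buffer="cayhcolcoqogco" (len 14), cursors c4@1 c1@5 c2@8 c3@13, authorship 4...11.22...33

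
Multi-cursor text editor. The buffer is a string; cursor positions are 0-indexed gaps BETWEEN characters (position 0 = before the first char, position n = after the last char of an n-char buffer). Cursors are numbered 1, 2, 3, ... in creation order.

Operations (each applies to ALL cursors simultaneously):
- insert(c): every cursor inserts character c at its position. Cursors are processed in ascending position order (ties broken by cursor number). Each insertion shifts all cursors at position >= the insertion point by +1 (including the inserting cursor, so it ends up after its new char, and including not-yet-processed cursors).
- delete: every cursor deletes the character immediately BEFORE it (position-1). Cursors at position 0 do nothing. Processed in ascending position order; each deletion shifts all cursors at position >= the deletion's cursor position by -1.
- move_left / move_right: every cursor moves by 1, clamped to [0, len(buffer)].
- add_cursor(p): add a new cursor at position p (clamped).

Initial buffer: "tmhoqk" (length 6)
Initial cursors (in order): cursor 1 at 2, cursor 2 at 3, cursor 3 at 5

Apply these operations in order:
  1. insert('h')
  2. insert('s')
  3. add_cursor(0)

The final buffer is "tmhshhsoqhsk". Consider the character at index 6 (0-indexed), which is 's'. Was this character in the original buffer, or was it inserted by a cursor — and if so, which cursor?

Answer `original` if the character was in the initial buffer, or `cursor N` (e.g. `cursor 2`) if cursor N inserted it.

Answer: cursor 2

Derivation:
After op 1 (insert('h')): buffer="tmhhhoqhk" (len 9), cursors c1@3 c2@5 c3@8, authorship ..1.2..3.
After op 2 (insert('s')): buffer="tmhshhsoqhsk" (len 12), cursors c1@4 c2@7 c3@11, authorship ..11.22..33.
After op 3 (add_cursor(0)): buffer="tmhshhsoqhsk" (len 12), cursors c4@0 c1@4 c2@7 c3@11, authorship ..11.22..33.
Authorship (.=original, N=cursor N): . . 1 1 . 2 2 . . 3 3 .
Index 6: author = 2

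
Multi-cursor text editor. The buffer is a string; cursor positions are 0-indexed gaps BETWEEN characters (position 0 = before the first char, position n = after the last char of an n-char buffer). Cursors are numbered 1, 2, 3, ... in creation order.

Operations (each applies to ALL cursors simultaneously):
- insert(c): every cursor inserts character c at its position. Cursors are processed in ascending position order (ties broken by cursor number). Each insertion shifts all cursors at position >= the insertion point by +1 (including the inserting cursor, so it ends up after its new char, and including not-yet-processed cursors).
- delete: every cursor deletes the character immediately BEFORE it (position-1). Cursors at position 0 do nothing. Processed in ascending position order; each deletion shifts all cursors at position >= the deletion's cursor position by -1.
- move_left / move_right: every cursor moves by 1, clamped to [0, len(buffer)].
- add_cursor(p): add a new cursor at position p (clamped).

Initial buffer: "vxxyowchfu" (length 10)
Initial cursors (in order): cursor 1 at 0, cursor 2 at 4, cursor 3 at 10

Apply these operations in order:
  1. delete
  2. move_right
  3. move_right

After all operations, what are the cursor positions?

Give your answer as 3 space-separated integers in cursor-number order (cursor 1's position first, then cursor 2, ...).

Answer: 2 5 8

Derivation:
After op 1 (delete): buffer="vxxowchf" (len 8), cursors c1@0 c2@3 c3@8, authorship ........
After op 2 (move_right): buffer="vxxowchf" (len 8), cursors c1@1 c2@4 c3@8, authorship ........
After op 3 (move_right): buffer="vxxowchf" (len 8), cursors c1@2 c2@5 c3@8, authorship ........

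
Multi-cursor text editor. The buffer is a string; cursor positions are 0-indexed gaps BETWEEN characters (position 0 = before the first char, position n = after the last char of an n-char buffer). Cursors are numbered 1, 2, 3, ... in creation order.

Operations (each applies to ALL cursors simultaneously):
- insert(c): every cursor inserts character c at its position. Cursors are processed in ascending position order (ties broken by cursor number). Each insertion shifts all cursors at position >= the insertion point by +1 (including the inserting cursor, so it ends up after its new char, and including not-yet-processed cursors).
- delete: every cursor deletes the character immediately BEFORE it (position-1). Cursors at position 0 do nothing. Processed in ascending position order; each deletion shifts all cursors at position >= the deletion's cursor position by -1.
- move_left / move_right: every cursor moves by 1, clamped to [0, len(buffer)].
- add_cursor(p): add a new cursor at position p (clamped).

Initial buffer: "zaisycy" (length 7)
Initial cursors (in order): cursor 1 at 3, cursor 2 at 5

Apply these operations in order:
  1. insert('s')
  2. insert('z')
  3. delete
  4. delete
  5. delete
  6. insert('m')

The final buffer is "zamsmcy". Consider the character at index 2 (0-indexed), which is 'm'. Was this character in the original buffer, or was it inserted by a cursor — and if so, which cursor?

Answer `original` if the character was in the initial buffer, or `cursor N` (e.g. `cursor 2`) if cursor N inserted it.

Answer: cursor 1

Derivation:
After op 1 (insert('s')): buffer="zaissyscy" (len 9), cursors c1@4 c2@7, authorship ...1..2..
After op 2 (insert('z')): buffer="zaiszsyszcy" (len 11), cursors c1@5 c2@9, authorship ...11..22..
After op 3 (delete): buffer="zaissyscy" (len 9), cursors c1@4 c2@7, authorship ...1..2..
After op 4 (delete): buffer="zaisycy" (len 7), cursors c1@3 c2@5, authorship .......
After op 5 (delete): buffer="zascy" (len 5), cursors c1@2 c2@3, authorship .....
After op 6 (insert('m')): buffer="zamsmcy" (len 7), cursors c1@3 c2@5, authorship ..1.2..
Authorship (.=original, N=cursor N): . . 1 . 2 . .
Index 2: author = 1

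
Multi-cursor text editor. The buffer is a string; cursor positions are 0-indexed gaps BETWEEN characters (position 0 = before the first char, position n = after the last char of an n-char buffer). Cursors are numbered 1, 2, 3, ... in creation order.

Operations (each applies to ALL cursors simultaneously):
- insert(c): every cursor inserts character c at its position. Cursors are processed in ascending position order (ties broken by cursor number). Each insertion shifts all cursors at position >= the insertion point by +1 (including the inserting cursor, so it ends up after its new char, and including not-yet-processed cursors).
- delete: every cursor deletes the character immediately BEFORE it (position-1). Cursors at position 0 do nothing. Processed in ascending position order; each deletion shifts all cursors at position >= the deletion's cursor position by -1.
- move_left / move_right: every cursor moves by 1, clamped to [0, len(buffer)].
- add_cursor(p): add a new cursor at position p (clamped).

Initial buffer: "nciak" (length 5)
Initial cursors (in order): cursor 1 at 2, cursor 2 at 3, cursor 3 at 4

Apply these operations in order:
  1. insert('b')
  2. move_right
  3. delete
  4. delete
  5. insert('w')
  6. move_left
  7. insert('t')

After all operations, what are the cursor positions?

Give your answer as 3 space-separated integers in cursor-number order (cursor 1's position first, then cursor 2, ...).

After op 1 (insert('b')): buffer="ncbibabk" (len 8), cursors c1@3 c2@5 c3@7, authorship ..1.2.3.
After op 2 (move_right): buffer="ncbibabk" (len 8), cursors c1@4 c2@6 c3@8, authorship ..1.2.3.
After op 3 (delete): buffer="ncbbb" (len 5), cursors c1@3 c2@4 c3@5, authorship ..123
After op 4 (delete): buffer="nc" (len 2), cursors c1@2 c2@2 c3@2, authorship ..
After op 5 (insert('w')): buffer="ncwww" (len 5), cursors c1@5 c2@5 c3@5, authorship ..123
After op 6 (move_left): buffer="ncwww" (len 5), cursors c1@4 c2@4 c3@4, authorship ..123
After op 7 (insert('t')): buffer="ncwwtttw" (len 8), cursors c1@7 c2@7 c3@7, authorship ..121233

Answer: 7 7 7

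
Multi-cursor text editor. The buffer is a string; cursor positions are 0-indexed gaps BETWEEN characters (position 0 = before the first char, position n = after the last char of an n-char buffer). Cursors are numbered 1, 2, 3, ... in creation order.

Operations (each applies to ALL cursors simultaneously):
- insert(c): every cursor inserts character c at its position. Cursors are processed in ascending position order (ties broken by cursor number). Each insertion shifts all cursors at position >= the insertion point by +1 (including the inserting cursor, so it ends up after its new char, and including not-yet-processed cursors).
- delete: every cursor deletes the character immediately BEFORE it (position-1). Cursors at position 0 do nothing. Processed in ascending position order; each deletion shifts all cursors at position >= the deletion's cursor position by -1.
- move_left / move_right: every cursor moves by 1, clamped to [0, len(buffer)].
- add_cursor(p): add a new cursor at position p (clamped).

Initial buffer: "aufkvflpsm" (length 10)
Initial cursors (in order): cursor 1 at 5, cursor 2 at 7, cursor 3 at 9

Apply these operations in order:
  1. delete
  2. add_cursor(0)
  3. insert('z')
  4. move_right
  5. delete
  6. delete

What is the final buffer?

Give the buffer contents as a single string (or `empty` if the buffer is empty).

Answer: ufk

Derivation:
After op 1 (delete): buffer="aufkfpm" (len 7), cursors c1@4 c2@5 c3@6, authorship .......
After op 2 (add_cursor(0)): buffer="aufkfpm" (len 7), cursors c4@0 c1@4 c2@5 c3@6, authorship .......
After op 3 (insert('z')): buffer="zaufkzfzpzm" (len 11), cursors c4@1 c1@6 c2@8 c3@10, authorship 4....1.2.3.
After op 4 (move_right): buffer="zaufkzfzpzm" (len 11), cursors c4@2 c1@7 c2@9 c3@11, authorship 4....1.2.3.
After op 5 (delete): buffer="zufkzzz" (len 7), cursors c4@1 c1@5 c2@6 c3@7, authorship 4...123
After op 6 (delete): buffer="ufk" (len 3), cursors c4@0 c1@3 c2@3 c3@3, authorship ...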